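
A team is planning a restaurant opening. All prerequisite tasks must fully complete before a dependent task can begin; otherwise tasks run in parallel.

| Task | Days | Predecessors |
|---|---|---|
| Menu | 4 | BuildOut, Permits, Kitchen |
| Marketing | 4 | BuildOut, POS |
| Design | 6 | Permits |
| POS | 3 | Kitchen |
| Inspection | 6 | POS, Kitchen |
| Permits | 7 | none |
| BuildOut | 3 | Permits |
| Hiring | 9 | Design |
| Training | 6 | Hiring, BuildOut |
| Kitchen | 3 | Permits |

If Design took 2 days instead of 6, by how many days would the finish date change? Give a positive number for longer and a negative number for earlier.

-4

Critical path before the change: Permits→Design→Hiring→Training = 7+6+9+6 = 28 giving 28 days.
Since Design is critical, the -4 change carries straight to that chain (now 24 days).
That remains the longest chain; total 24 days.
Change in finish: 24 − 28 = -4 days.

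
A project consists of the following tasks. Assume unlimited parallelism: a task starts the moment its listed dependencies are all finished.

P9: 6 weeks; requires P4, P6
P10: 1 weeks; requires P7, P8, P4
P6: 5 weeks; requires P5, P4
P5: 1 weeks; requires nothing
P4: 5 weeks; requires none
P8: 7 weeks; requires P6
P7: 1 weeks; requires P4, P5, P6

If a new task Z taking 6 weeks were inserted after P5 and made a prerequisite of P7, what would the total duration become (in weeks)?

Originally the project takes 18 weeks.
With Z inserted, P7 now waits for max(P4, P5, P6, Z).
New critical path: P4→P6→P8→P10 = 5+5+7+1 = 18 ⇒ 18 weeks.

18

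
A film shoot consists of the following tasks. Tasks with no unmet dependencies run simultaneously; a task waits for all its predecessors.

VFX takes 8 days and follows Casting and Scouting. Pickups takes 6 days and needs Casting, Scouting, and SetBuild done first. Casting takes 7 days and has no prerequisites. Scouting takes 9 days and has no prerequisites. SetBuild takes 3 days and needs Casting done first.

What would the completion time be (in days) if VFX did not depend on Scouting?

16

With the dependency in place, Scouting→VFX = 9+8 = 17 sets the finish at 17 days.
Without Scouting→VFX, VFX's earliest start moves from 9 to 7.
New critical path: Casting→SetBuild→Pickups = 7+3+6 = 16 ⇒ 16 days.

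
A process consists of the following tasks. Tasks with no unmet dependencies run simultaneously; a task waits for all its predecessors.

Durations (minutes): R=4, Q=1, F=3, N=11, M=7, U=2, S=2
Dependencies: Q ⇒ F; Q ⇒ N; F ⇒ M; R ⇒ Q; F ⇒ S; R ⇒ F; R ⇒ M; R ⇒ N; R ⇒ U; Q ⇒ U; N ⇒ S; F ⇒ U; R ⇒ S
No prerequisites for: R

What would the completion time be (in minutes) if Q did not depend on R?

17

With the dependency in place, R→Q→N→S = 4+1+11+2 = 18 sets the finish at 18 minutes.
Without R→Q, Q's earliest start moves from 4 to 0.
New critical path: R→N→S = 4+11+2 = 17 ⇒ 17 minutes.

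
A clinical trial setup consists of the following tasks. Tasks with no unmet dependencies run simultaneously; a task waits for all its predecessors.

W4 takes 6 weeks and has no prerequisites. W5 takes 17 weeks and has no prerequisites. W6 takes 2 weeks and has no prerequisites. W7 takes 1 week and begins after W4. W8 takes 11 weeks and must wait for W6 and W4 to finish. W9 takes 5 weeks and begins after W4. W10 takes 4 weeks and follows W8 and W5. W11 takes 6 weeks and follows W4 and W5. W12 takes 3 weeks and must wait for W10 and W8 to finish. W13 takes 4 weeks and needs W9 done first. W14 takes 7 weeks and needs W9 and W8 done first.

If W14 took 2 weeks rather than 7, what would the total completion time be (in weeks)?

24

The binding path is W4→W8→W14 = 6+11+7 = 24; finish at 24 weeks.
W14 is on the critical path; changing it to 2 makes that path 19 weeks.
Now W4→W8→W10→W12 = 6+11+4+3 = 24 is longest, so the finish becomes 24 weeks.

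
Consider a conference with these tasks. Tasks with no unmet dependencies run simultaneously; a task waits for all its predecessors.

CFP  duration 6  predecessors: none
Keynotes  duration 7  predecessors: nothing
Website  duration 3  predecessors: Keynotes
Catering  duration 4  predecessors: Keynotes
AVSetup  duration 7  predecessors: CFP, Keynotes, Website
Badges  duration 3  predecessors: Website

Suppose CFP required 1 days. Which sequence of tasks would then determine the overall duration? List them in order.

Keynotes, Website, AVSetup

Critical path before the change: Keynotes→Website→AVSetup = 7+3+7 = 17 giving 17 days.
CFP has 4 days of float (longest path through it is 13).
No other chain overtakes it, so the finish is 17 days.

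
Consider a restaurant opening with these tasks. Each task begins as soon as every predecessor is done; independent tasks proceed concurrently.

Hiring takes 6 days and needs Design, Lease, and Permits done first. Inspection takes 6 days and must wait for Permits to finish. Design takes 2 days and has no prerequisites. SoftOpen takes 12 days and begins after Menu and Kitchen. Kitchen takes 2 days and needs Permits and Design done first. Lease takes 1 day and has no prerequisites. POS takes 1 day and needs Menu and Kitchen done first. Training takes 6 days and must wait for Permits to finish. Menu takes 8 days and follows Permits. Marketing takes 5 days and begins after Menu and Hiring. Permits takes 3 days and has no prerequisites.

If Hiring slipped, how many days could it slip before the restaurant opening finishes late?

9

Critical path: Permits→Menu→SoftOpen = 3+8+12 = 23, so the finish is 23 days.
Longest path through Hiring: 14 days (earliest finish 9, latest finish 18).
Slack of Hiring = 12 − 3 = 9 days.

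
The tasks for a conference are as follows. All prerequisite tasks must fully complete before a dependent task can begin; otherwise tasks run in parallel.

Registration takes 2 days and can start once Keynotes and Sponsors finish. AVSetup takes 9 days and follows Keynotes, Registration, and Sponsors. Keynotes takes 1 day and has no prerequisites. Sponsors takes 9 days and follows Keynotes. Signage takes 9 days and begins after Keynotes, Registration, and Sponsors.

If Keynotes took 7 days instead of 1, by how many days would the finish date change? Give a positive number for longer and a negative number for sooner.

6

Baseline: Keynotes→Sponsors→Registration→AVSetup = 1+9+2+9 = 21 → 21 days.
Keynotes lies on that path, so at 7 days the path becomes 27 days.
The critical path is still Keynotes→Sponsors→Registration→AVSetup; finish is now 27 days.
Change in finish: 27 − 21 = +6 days.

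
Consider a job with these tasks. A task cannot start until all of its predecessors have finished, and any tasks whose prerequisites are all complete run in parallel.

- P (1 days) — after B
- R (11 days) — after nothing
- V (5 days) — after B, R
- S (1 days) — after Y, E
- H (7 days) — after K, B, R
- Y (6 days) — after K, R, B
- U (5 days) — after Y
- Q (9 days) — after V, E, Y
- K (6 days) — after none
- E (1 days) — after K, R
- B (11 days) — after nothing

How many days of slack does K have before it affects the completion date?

B→Y→Q = 11+6+9 = 26 sets the makespan at 26 days.
K finishes as early as 6 and must finish by 11.
So K can slip 11 − 6 = 5 days.

5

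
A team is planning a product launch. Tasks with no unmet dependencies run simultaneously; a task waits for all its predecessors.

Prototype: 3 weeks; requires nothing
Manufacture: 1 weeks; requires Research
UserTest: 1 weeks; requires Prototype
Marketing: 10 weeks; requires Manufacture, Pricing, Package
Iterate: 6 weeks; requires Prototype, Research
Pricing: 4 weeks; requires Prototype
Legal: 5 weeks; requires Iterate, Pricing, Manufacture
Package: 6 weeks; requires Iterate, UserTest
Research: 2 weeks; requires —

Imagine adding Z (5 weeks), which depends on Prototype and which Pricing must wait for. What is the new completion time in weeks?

25

Originally the product launch takes 25 weeks.
With Z inserted, Pricing now waits for max(Prototype, Z).
New critical path: Prototype→Iterate→Package→Marketing = 3+6+6+10 = 25 ⇒ 25 weeks.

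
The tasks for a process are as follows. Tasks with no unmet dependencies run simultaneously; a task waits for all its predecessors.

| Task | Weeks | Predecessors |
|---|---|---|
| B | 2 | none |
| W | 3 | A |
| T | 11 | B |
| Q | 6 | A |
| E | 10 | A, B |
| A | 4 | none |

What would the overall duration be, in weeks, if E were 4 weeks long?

Critical path before the change: A→E = 4+10 = 14 giving 14 weeks.
E lies on that path, so at 4 weeks the path becomes 8 weeks.
Now B→T = 2+11 = 13 is longest, so the finish becomes 13 weeks.

13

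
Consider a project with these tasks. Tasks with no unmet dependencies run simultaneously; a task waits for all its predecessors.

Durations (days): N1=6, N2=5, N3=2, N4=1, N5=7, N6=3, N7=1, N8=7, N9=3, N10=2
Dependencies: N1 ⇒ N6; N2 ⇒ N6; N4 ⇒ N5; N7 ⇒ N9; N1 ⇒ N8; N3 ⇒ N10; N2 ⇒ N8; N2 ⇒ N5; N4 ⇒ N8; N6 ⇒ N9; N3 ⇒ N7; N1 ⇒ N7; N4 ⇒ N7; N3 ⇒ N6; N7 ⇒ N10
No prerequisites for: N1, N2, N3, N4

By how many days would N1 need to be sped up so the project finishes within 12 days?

1

Current finish: 13 days; target: 12.
N1 is on every critical path, so each day cut from N1 cuts the finish by one (this holds down to a finish of 12).
Need 13 − 12 = 1 day off N1 → N1 becomes 5 days, finish becomes 12.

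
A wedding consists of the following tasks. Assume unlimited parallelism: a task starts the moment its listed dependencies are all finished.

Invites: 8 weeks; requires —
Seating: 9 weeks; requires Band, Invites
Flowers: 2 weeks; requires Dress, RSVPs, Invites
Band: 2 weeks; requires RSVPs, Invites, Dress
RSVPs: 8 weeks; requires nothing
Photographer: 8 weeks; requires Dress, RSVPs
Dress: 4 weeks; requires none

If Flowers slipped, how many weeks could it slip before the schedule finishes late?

9

The longest chain is Invites→Band→Seating = 8+2+9 = 19; overall finish 19 weeks.
The longest chain containing Flowers totals 10 weeks.
So Flowers can slip 19 − 10 = 9 weeks.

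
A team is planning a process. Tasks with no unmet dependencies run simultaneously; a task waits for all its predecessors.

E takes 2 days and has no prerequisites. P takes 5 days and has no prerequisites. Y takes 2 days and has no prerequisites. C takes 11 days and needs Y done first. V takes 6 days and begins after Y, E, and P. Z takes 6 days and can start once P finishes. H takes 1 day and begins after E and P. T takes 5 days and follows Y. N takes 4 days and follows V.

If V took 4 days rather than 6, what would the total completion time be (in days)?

The binding path is P→V→N = 5+6+4 = 15; finish at 15 days.
V lies on that path, so at 4 days the path becomes 13 days.
The critical path is still P→V→N; finish is now 13 days.

13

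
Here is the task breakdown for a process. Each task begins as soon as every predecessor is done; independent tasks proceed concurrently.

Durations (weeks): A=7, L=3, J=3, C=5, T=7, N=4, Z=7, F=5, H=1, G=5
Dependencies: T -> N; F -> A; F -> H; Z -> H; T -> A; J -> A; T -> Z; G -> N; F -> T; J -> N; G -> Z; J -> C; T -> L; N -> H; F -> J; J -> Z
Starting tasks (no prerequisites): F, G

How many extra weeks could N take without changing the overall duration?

F→T→Z→H = 5+7+7+1 = 20 sets the makespan at 20 weeks.
Longest path through N: 17 weeks (earliest finish 16, latest finish 19).
Float = 20 − 17 = 3.

3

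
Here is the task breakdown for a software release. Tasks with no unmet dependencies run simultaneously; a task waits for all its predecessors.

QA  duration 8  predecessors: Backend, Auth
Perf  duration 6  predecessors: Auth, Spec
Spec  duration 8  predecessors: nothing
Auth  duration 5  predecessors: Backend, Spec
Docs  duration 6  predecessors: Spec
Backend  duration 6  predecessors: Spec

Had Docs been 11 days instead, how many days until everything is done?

27

Actual critical path: Spec→Backend→Auth→QA = 8+6+5+8 = 27 ⇒ 27 days.
The longest path through Docs is only 14 days, so Docs has float 13.
That remains the longest chain; total 27 days.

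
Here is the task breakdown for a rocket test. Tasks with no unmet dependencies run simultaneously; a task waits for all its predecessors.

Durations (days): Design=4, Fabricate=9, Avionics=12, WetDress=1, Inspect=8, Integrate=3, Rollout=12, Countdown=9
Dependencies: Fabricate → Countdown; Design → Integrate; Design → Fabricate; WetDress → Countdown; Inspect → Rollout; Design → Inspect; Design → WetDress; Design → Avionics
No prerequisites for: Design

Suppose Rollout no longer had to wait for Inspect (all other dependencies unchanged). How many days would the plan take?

22

With the dependency in place, Design→Inspect→Rollout = 4+8+12 = 24 sets the finish at 24 days.
Without Inspect→Rollout, Rollout's earliest start moves from 12 to 0.
The longest chain is now Design→Fabricate→Countdown = 4+9+9 = 22, so the plan takes 22 days.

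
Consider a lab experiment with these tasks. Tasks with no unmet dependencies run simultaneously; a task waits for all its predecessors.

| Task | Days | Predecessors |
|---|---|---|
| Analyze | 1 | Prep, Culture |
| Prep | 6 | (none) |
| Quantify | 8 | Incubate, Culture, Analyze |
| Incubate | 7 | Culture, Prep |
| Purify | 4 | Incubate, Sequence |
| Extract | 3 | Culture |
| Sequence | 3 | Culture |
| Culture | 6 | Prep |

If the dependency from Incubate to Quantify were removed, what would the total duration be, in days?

23

Before: longest chain Prep→Culture→Incubate→Quantify = 6+6+7+8 = 27, finish 27.
Without Incubate→Quantify, Quantify's earliest start moves from 19 to 13.
New critical path: Prep→Culture→Incubate→Purify = 6+6+7+4 = 23 ⇒ 23 days.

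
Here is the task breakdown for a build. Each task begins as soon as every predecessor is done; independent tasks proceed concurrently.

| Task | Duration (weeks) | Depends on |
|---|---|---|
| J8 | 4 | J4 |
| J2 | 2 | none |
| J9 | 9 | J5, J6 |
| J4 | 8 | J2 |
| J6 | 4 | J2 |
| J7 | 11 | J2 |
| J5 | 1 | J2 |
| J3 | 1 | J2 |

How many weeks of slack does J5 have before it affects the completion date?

3

Critical path: J2→J6→J9 = 2+4+9 = 15, so the finish is 15 weeks.
J5 finishes as early as 3 and must finish by 6.
Float = 15 − 12 = 3.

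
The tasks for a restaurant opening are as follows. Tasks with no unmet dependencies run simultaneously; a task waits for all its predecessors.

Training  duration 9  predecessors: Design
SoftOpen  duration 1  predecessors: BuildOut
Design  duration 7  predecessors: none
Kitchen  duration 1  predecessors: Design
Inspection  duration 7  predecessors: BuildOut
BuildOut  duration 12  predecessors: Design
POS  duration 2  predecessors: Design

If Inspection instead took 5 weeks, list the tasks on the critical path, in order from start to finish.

Design, BuildOut, Inspection

Baseline: Design→BuildOut→Inspection = 7+12+7 = 26 → 26 weeks.
Since Inspection is critical, the -2 change carries straight to that chain (now 24 weeks).
The critical path is still Design→BuildOut→Inspection; finish is now 24 weeks.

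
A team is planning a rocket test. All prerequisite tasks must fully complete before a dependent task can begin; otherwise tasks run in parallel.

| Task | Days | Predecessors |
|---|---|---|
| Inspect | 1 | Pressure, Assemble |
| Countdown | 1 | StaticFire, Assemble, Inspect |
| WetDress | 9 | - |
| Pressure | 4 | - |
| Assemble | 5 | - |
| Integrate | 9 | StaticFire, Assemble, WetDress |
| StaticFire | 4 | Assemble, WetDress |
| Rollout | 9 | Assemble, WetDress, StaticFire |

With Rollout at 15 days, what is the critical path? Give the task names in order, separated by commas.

Critical path before the change: WetDress→StaticFire→Rollout = 9+4+9 = 22 giving 22 days.
Since Rollout is critical, the +6 change carries straight to that chain (now 28 days).
That remains the longest chain; total 28 days.

WetDress, StaticFire, Rollout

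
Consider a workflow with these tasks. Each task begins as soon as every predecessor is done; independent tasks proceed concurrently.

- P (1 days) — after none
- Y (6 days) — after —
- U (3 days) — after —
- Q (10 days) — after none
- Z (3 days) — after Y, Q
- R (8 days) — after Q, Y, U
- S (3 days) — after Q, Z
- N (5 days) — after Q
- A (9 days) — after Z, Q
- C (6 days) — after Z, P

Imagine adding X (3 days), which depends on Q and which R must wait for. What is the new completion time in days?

22

Originally the workflow takes 22 days.
With X inserted, R now waits for max(Q, Y, U, X).
New critical path: Q→Z→A = 10+3+9 = 22 ⇒ 22 days.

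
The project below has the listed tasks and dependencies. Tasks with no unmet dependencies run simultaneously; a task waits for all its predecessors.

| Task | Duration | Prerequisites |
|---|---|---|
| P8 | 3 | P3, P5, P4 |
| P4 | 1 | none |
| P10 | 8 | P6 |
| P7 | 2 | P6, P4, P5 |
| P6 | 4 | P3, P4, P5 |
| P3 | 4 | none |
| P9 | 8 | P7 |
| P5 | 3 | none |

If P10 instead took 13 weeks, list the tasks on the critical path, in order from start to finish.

Baseline: P3→P6→P7→P9 = 4+4+2+8 = 18 → 18 weeks.
P10 is off the critical path — its longest chain is 16 weeks, giving 2 of slack.
New critical path: P3→P6→P10 = 4+4+13 = 21 ⇒ 21 weeks.

P3, P6, P10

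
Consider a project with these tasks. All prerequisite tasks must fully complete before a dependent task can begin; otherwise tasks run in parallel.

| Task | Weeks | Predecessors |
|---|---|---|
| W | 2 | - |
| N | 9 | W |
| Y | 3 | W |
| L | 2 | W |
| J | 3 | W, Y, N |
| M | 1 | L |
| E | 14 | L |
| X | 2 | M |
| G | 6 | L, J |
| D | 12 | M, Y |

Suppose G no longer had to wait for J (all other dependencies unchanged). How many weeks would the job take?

18

Before: longest chain W→N→J→G = 2+9+3+6 = 20, finish 20.
Without J→G, G's earliest start moves from 14 to 4.
After: W→L→E = 2+2+14 = 18 → 18 weeks.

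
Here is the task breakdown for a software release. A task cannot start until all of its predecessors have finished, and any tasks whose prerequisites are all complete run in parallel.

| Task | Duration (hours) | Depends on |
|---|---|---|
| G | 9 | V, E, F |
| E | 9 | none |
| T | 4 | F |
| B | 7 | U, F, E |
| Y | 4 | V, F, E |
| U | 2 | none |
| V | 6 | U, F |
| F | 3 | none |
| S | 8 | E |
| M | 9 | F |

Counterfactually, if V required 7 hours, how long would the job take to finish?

Actual critical path: F→V→G = 3+6+9 = 18 ⇒ 18 hours.
V lies on that path, so at 7 hours the path becomes 19 hours.
That remains the longest chain; total 19 hours.

19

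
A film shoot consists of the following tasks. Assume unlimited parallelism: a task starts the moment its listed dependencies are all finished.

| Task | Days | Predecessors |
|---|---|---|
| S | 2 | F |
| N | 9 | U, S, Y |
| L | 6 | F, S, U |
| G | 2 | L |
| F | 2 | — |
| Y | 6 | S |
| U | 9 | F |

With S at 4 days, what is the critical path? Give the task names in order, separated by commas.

Baseline: F→U→N = 2+9+9 = 20 → 20 days.
The longest path through S is only 19 days, so S has float 1.
Now F→S→Y→N = 2+4+6+9 = 21 is longest, so the finish becomes 21 days.

F, S, Y, N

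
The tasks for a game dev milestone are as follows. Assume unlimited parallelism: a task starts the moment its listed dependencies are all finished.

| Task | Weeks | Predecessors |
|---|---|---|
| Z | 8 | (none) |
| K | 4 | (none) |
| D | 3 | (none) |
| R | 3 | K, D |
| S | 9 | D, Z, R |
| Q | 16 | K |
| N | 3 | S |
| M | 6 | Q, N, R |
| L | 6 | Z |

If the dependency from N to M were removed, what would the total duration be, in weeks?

Original critical path: Z→S→N→M = 8+9+3+6 = 26 ⇒ 26 weeks.
Dropping N→M doesn't change M's earliest start (20); another predecessor still binds.
The longest chain is now K→Q→M = 4+16+6 = 26, so the project takes 26 weeks.

26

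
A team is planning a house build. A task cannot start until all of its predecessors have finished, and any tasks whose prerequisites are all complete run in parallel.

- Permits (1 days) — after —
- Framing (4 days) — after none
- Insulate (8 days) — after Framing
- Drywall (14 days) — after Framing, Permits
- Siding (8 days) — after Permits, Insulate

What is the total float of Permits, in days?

The longest chain is Framing→Insulate→Siding = 4+8+8 = 20; overall finish 20 days.
Longest path through Permits: 15 days (earliest finish 1, latest finish 6).
So Permits can slip 6 − 1 = 5 days.

5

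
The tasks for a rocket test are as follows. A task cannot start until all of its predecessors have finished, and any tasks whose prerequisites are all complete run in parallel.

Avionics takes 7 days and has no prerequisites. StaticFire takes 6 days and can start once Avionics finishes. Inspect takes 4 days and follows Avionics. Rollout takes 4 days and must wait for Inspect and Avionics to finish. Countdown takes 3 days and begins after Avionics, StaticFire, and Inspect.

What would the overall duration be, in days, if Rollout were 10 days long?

Critical path before the change: Avionics→StaticFire→Countdown = 7+6+3 = 16 giving 16 days.
Rollout has 1 day of float (longest path through it is 15).
Now Avionics→Inspect→Rollout = 7+4+10 = 21 is longest, so the finish becomes 21 days.

21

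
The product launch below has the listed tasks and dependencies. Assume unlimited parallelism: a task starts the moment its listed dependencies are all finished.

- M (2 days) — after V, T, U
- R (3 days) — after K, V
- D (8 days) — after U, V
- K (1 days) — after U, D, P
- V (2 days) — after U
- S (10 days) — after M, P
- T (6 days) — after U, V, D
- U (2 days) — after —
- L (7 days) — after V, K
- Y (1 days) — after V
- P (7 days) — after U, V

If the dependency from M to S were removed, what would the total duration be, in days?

21

With the dependency in place, U→V→D→T→M→S = 2+2+8+6+2+10 = 30 sets the finish at 30 days.
Without M→S, S's earliest start moves from 20 to 11.
After: U→V→P→S = 2+2+7+10 = 21 → 21 days.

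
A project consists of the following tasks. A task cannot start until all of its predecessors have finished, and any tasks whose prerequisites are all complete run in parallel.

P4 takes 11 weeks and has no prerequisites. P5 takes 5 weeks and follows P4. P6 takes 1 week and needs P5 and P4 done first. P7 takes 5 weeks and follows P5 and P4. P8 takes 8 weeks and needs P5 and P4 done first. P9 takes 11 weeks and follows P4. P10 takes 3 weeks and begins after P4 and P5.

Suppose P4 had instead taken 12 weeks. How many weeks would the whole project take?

25

Baseline: P4→P5→P8 = 11+5+8 = 24 → 24 weeks.
P4 is on the critical path; changing it to 12 makes that path 25 weeks.
The critical path is still P4→P5→P8; finish is now 25 weeks.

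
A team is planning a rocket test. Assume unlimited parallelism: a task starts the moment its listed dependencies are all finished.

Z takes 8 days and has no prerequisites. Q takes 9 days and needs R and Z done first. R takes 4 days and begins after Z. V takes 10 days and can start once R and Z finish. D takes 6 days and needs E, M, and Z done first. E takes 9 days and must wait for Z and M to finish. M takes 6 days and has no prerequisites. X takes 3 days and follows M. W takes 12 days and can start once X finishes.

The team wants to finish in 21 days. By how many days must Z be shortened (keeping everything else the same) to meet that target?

Current finish: 23 days; target: 21.
Z is on every critical path, so each day cut from Z cuts the finish by one (this holds down to a finish of 21).
Need 23 − 21 = 2 days off Z → Z becomes 6 days, finish becomes 21.

2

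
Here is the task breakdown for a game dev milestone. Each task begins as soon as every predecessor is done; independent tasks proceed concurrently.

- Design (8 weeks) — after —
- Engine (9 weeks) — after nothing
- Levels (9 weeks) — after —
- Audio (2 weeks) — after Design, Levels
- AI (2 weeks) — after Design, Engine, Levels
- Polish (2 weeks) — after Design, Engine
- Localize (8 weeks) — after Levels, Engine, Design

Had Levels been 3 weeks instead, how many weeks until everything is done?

The binding path is Levels→Localize = 9+8 = 17; finish at 17 weeks.
Since Levels is critical, the -6 change carries straight to that chain (now 11 weeks).
New critical path: Engine→Localize = 9+8 = 17 ⇒ 17 weeks.

17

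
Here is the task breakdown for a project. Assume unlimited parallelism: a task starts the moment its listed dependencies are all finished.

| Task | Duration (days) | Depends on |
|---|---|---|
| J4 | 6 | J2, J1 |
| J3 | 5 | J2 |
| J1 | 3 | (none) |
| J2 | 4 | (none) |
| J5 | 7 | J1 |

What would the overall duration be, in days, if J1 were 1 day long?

10

As given, the longest chain is J1→J5 = 3+7 = 10, so the finish is 10 days.
J1 lies on that path, so at 1 day the path becomes 8 days.
New critical path: J2→J4 = 4+6 = 10 ⇒ 10 days.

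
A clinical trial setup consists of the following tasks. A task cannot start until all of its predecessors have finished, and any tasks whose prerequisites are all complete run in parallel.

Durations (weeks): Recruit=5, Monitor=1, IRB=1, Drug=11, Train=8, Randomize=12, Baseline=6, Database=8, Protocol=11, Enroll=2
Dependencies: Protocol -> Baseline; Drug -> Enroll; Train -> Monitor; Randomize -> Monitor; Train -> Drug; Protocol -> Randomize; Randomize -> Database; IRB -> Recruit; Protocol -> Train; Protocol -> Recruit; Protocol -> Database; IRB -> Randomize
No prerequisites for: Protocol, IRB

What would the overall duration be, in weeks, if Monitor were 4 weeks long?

32

Critical path before the change: Protocol→Train→Drug→Enroll = 11+8+11+2 = 32 giving 32 weeks.
The longest path through Monitor is only 24 weeks, so Monitor has float 8.
That remains the longest chain; total 32 weeks.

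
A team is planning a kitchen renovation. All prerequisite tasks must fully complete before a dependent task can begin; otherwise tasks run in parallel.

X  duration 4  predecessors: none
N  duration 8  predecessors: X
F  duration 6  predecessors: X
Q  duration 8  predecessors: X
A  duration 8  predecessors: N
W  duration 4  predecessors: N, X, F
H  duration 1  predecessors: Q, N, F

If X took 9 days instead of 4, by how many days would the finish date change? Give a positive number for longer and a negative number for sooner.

5

The binding path is X→N→A = 4+8+8 = 20; finish at 20 days.
X lies on that path, so at 9 days the path becomes 25 days.
That remains the longest chain; total 25 days.
Change in finish: 25 − 20 = +5 days.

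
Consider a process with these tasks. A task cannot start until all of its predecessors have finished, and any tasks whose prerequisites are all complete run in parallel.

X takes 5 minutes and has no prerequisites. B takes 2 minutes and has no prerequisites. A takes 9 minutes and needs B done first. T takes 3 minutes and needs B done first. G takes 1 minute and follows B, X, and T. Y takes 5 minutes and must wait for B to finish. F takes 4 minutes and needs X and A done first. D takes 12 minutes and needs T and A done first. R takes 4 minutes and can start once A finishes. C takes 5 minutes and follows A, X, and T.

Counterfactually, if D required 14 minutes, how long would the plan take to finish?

As given, the longest chain is B→A→D = 2+9+12 = 23, so the finish is 23 minutes.
Since D is critical, the +2 change carries straight to that chain (now 25 minutes).
No other chain overtakes it, so the finish is 25 minutes.

25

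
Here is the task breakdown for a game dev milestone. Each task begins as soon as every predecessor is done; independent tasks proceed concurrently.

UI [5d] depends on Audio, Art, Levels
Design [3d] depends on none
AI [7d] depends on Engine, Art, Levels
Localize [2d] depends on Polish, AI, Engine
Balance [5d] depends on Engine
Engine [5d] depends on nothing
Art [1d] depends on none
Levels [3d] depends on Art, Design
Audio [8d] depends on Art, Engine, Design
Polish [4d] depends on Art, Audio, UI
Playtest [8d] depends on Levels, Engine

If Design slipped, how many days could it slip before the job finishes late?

2

Critical path: Engine→Audio→UI→Polish→Localize = 5+8+5+4+2 = 24, so the finish is 24 days.
Longest path through Design: 22 days (earliest finish 3, latest finish 5).
Slack of Design = 2 − 0 = 2 days.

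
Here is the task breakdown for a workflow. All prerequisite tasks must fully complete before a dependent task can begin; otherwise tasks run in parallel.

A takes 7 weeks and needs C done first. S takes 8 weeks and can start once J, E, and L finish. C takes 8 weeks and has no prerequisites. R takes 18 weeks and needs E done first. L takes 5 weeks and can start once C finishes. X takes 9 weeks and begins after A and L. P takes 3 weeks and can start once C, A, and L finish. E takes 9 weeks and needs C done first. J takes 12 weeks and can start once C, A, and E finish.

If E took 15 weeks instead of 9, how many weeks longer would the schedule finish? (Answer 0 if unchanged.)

6

Baseline: C→E→J→S = 8+9+12+8 = 37 → 37 weeks.
Since E is critical, the +6 change carries straight to that chain (now 43 weeks).
No other chain overtakes it, so the finish is 43 weeks.
Change in finish: 43 − 37 = +6 weeks.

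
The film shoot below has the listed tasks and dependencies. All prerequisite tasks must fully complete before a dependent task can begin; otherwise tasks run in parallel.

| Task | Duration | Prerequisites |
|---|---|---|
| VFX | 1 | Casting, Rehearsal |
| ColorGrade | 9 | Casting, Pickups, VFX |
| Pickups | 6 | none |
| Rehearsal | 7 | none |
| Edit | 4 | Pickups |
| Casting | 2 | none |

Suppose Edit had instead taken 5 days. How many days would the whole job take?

17

As given, the longest chain is Rehearsal→VFX→ColorGrade = 7+1+9 = 17, so the finish is 17 days.
Edit has 7 days of float (longest path through it is 10).
No other chain overtakes it, so the finish is 17 days.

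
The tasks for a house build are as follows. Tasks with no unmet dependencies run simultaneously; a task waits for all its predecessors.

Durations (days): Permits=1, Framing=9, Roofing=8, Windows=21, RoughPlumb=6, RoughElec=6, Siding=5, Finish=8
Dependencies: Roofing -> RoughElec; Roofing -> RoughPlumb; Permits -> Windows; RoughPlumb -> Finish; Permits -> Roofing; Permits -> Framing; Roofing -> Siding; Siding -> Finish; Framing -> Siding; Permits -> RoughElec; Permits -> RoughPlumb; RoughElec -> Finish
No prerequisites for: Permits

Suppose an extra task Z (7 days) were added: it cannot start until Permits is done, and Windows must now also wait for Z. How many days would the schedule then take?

29

Originally the schedule takes 23 days.
With Z inserted, Windows now waits for max(Permits, Z).
New critical path: Permits→Z→Windows = 1+7+21 = 29 ⇒ 29 days.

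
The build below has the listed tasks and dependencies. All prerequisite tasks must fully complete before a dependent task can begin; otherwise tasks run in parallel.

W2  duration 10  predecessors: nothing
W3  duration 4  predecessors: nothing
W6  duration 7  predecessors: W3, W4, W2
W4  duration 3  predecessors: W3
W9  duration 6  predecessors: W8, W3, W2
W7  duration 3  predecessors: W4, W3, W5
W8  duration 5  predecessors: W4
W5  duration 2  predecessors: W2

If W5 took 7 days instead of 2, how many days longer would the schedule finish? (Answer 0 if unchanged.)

2

Baseline: W3→W4→W8→W9 = 4+3+5+6 = 18 → 18 days.
W5 is off the critical path — its longest chain is 15 days, giving 3 of slack.
New critical path: W2→W5→W7 = 10+7+3 = 20 ⇒ 20 days.
Change in finish: 20 − 18 = +2 days.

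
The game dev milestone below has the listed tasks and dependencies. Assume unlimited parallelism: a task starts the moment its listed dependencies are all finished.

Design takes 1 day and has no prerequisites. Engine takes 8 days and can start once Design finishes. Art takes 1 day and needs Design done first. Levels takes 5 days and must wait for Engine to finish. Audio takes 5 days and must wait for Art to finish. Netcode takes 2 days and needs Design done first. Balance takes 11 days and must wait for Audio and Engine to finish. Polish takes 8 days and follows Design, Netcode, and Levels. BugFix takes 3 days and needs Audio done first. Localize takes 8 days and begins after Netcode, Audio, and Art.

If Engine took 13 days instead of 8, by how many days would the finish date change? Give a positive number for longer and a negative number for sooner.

As given, the longest chain is Design→Engine→Levels→Polish = 1+8+5+8 = 22, so the finish is 22 days.
Engine is on the critical path; changing it to 13 makes that path 27 days.
No other chain overtakes it, so the finish is 27 days.
Change in finish: 27 − 22 = +5 days.

5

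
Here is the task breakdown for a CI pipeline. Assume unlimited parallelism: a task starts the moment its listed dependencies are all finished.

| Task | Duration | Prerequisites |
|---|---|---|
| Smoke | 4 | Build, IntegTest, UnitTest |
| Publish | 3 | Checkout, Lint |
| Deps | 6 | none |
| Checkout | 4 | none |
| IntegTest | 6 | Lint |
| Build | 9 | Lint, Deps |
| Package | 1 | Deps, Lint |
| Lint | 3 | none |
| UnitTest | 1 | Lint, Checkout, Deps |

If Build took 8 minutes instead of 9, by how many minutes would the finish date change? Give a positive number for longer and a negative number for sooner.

Actual critical path: Deps→Build→Smoke = 6+9+4 = 19 ⇒ 19 minutes.
Build is on the critical path; changing it to 8 makes that path 18 minutes.
That remains the longest chain; total 18 minutes.
Change in finish: 18 − 19 = -1 minutes.

-1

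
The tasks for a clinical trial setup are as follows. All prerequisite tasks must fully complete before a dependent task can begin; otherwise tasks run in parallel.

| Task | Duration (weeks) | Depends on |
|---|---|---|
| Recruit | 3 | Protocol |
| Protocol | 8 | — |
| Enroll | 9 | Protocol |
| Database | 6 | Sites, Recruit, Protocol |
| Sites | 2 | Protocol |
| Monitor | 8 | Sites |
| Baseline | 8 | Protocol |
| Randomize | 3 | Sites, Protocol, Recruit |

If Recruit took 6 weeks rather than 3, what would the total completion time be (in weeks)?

Baseline: Protocol→Sites→Monitor = 8+2+8 = 18 → 18 weeks.
The longest path through Recruit is only 17 weeks, so Recruit has float 1.
Now Protocol→Recruit→Database = 8+6+6 = 20 is longest, so the finish becomes 20 weeks.

20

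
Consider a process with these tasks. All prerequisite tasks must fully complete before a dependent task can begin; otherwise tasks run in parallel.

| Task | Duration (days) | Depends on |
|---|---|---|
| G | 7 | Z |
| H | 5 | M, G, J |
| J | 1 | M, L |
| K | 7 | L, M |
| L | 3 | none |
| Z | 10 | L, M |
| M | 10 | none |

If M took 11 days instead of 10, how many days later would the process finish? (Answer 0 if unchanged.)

Critical path before the change: M→Z→G→H = 10+10+7+5 = 32 giving 32 days.
M lies on that path, so at 11 days the path becomes 33 days.
That remains the longest chain; total 33 days.
Change in finish: 33 − 32 = +1 days.

1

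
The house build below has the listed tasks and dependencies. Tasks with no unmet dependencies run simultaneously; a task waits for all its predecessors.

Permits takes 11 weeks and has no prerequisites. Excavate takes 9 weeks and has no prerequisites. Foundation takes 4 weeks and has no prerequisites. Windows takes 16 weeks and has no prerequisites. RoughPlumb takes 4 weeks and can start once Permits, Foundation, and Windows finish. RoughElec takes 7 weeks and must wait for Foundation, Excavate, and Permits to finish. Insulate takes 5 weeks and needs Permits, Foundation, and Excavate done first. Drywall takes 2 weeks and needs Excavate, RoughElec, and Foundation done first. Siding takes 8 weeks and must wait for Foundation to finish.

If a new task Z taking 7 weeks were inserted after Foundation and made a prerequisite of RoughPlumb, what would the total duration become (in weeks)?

Originally the plan takes 20 weeks.
With Z inserted, RoughPlumb now waits for max(Permits, Foundation, Windows, Z).
New critical path: Permits→RoughElec→Drywall = 11+7+2 = 20 ⇒ 20 weeks.

20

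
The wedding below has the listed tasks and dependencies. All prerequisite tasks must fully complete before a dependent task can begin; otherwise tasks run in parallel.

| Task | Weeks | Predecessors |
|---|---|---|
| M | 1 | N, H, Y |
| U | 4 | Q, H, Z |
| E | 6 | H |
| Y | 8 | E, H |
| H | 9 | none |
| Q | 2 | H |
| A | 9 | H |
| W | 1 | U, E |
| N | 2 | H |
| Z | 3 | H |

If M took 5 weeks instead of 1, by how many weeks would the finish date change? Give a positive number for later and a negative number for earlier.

Actual critical path: H→E→Y→M = 9+6+8+1 = 24 ⇒ 24 weeks.
M is on the critical path; changing it to 5 makes that path 28 weeks.
No other chain overtakes it, so the finish is 28 weeks.
Change in finish: 28 − 24 = +4 weeks.

4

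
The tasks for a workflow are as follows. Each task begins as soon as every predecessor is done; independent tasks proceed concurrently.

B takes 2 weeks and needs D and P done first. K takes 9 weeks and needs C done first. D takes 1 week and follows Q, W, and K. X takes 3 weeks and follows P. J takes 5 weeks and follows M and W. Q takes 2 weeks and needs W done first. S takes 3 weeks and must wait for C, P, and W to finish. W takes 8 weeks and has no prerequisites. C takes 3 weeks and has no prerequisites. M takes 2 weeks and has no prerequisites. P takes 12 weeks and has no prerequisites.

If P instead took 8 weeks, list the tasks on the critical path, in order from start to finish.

As given, the longest chain is P→S = 12+3 = 15, so the finish is 15 weeks.
P is on the critical path; changing it to 8 makes that path 11 weeks.
New critical path: C→K→D→B = 3+9+1+2 = 15 ⇒ 15 weeks.

C, K, D, B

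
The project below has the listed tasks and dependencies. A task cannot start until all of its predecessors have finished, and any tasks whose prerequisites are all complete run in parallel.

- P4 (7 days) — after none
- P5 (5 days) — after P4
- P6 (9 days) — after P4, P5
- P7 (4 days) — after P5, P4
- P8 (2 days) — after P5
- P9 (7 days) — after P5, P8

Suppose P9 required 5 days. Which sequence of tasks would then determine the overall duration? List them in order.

Baseline: P4→P5→P8→P9 = 7+5+2+7 = 21 → 21 days.
P9 lies on that path, so at 5 days the path becomes 19 days.
Now P4→P5→P6 = 7+5+9 = 21 is longest, so the finish becomes 21 days.

P4, P5, P6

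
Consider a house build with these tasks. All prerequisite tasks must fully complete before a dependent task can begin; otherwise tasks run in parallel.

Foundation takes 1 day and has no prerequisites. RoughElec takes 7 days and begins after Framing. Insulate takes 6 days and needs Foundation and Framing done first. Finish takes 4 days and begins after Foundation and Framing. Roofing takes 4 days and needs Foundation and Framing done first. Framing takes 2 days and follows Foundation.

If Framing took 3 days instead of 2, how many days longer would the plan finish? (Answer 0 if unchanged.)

1

The binding path is Foundation→Framing→RoughElec = 1+2+7 = 10; finish at 10 days.
Framing lies on that path, so at 3 days the path becomes 11 days.
That remains the longest chain; total 11 days.
Change in finish: 11 − 10 = +1 days.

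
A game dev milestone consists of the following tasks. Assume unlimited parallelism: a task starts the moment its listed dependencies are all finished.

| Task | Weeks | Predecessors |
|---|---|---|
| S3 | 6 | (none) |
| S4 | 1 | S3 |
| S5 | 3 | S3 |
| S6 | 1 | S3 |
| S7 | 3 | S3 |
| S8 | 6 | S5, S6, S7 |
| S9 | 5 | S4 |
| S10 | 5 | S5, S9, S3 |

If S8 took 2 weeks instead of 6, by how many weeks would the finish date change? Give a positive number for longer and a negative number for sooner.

Actual critical path: S3→S4→S9→S10 = 6+1+5+5 = 17 ⇒ 17 weeks.
S8 is off the critical path — its longest chain is 15 weeks, giving 2 of slack.
No other chain overtakes it, so the finish is 17 weeks.
Change in finish: 17 − 17 = +0 weeks.

0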